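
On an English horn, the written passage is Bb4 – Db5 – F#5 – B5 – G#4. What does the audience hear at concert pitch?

Eb4 Gb4 B4 E5 C#4

Written C4 on the English horn sounds as F3, a perfect fifth lower; apply that shift to every note.
Bb4 to Eb4
Db5 to Gb4
F#5 to B4
B5 to E5
G#4 to C#4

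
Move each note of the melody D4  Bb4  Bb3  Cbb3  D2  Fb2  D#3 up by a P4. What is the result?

D4 up a perfect fourth is G4.
Bb4: a fourth up reaches E, and 5 semitones makes it Eb5.
Bb3: a fourth up reaches E, and 5 semitones makes it Eb4.
Cbb3: a fourth up reaches F, and 5 semitones makes it Fbb3.
D2: a fourth up reaches G, and 5 semitones makes it G2.
Fb2 up a perfect fourth is Bbb2.
D#3 up a perfect fourth is G#3.

G4 Eb5 Eb4 Fbb3 G2 Bbb2 G#3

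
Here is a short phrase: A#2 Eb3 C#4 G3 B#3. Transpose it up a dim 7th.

G3 Dbb4 Bb4 Fb4 A4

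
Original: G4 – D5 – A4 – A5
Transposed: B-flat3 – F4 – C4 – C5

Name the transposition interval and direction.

From G4 to Bb3 is 6 letter names — a sixth of some quality.
Bb3 to G4 is 9 semitones, which makes it a major sixth; the second version is lower, so the direction is down.
Checking another pair — A5 → C5 — gives the same interval.

down a major sixth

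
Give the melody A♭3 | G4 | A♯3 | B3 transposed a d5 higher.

Ebb4 Db5 E4 F4

Ab3 becomes Ebb4
G4 becomes Db5
A#3 becomes E4
B3 becomes F4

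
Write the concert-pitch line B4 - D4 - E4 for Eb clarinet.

Written C4 sounds as Eb4 on the Eb clarinet, so concert pitches are written a minor third down.
B4 becomes G#4
D4 becomes B3
E4 becomes C#4

G#4 B3 C#4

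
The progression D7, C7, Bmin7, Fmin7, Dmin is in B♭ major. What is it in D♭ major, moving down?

B♭ major down to D♭ major is a major sixth; each chord root moves by that interval while the quality stays the same.
D7: root D down a major sixth → F, giving F7.
C7: root C down a major sixth → Eb, giving Eb7.
Bmin7: root B down a major sixth → D, giving Dmin7.
Fmin7: root F down a major sixth → Ab, giving Abmin7.
Dmin: root D down a major sixth → F, giving Fmin.

F7 Eb7 Dmin7 Abmin7 Fmin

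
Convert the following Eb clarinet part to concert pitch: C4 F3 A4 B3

Written C4 on the Eb clarinet sounds as Eb4, a minor third higher; apply that shift to every note.
C4 → Eb4
F3 → Ab3
A4 → C5
B3 → D4

Eb4 Ab3 C5 D4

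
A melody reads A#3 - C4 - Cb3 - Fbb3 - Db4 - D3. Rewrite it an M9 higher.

B#4 D5 Db4 Gbb4 Eb5 E4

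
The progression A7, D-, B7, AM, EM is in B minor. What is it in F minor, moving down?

Eb7 Ab- F7 EbM BbM

B minor down to F minor is an augmented fourth; each chord root moves by that interval while the quality stays the same.
A7: root A down an augmented fourth → Eb, giving Eb7.
D-: root D down an augmented fourth → Ab, giving Ab-.
B7: root B down an augmented fourth → F, giving F7.
AM: root A down an augmented fourth → Eb, giving EbM.
EM: root E down an augmented fourth → Bb, giving BbM.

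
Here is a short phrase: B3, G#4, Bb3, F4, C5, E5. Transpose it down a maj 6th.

D3 B3 Db3 Ab3 Eb4 G4

B3: a sixth down reaches D, and 9 semitones makes it D3.
A major sixth down from G#4 gives B3.
A major sixth down from Bb3 gives Db3.
F4 down a major sixth is Ab3.
C5: a sixth down reaches E, and 9 semitones makes it Eb4.
E5: a sixth down reaches G, and 9 semitones makes it G4.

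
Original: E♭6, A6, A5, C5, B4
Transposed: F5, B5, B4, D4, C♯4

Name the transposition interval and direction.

down a minor seventh

Take the first pair: Eb6 → F5. E to F spans 7 letter names, so the interval is some kind of seventh.
F5 to Eb6 is 10 semitones, which makes it a minor seventh; the second version is lower, so the direction is down.
Checking another pair — B4 → C#4 — gives the same interval.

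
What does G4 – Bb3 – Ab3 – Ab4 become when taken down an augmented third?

Ebb4 Gbb3 Fbb3 Fbb4

G4 becomes Ebb4
Bb3 becomes Gbb3
Ab3 becomes Fbb3
Ab4 becomes Fbb4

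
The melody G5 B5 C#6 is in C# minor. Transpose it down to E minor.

C# minor to E minor down is a major sixth, so every note moves down by that interval.
G5 gives Bb4
B5 gives D5
C#6 gives E5

Bb4 D5 E5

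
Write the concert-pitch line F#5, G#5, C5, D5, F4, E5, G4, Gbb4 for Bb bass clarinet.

G#6 A#6 D6 E6 G5 F#6 A5 Abb5

Written C4 sounds as Bb2 on the Bb bass clarinet, so concert pitches are written a major ninth up.
F#5 to G#6
G#5 to A#6
C5 to D6
D5 to E6
F4 to G5
E5 to F#6
G4 to A5
Gbb4 to Abb5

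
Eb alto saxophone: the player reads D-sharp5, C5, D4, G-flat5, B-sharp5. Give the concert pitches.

The Eb alto saxophone sounds a major sixth below written, so transpose each written note down a major sixth.
D#5 to F#4
C5 to Eb4
D4 to F3
Gb5 to Bbb4
B#5 to D#5

F#4 Eb4 F3 Bbb4 D#5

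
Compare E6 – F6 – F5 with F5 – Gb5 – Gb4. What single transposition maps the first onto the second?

Take the first pair: E6 → F5. E to F spans 7 letter names, so the interval is some kind of seventh.
F5 to E6 is 11 semitones, which makes it a major seventh; the second version is lower, so the direction is down.
Checking another pair — F5 → Gb4 — gives the same interval.

down a major seventh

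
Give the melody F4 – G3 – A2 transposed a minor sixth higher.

Db5 Eb4 F3

F4 to Db5
G3 to Eb4
A2 to F3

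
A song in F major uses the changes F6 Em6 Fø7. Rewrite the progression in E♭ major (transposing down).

Eb6 Dm6 Ebø7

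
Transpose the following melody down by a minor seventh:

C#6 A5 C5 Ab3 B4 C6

A minor seventh down from C#6 gives D#5.
A5: a seventh down reaches B, and 10 semitones makes it B4.
C5 down a minor seventh is D4.
Ab3 down a minor seventh is Bb2.
B4 down a minor seventh is C#4.
C6: a seventh down reaches D, and 10 semitones makes it D5.

D#5 B4 D4 Bb2 C#4 D5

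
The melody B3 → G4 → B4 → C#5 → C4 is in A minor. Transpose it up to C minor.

From A up to C is a minor third; apply that to each pitch.
B3 becomes D4
G4 becomes Bb4
B4 becomes D5
C#5 becomes E5
C4 becomes Eb4

D4 Bb4 D5 E5 Eb4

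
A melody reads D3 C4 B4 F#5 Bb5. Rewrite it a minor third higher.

D3 gives F3
C4 gives Eb4
B4 gives D5
F#5 gives A5
Bb5 gives Db6

F3 Eb4 D5 A5 Db6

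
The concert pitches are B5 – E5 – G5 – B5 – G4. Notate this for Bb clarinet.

C#6 F#5 A5 C#6 A4

The Bb clarinet sounds a major second below written, so the written part must be a major second above concert — transpose each note up.
B5 becomes C#6
E5 becomes F#5
G5 becomes A5
B5 becomes C#6
G4 becomes A4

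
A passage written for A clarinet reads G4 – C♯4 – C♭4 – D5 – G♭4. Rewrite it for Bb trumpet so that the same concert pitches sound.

First find concert pitch: the A clarinet sounds a minor third below written, so G4 C♯4 C♭4 D5 G♭4 sounds E4 A#3 Ab3 B4 Eb4.
Then write for Bb trumpet: it sounds a major second below written, so the part must be a major second above concert.
E4 → F#4
A#3 → B#3
Ab3 → Bb3
B4 → C#5
Eb4 → F4

F#4 B#3 Bb3 C#5 F4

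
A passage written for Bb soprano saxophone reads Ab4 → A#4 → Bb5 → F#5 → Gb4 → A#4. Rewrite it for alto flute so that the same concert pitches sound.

First find concert pitch: the Bb soprano saxophone sounds a major second below written, so Ab4 A#4 Bb5 F#5 Gb4 A#4 sounds Gb4 G#4 Ab5 E5 Fb4 G#4.
Then write for alto flute: it sounds a perfect fourth below written, so the part must be a perfect fourth above concert.
Gb4 → Cb5
G#4 → C#5
Ab5 → Db6
E5 → A5
Fb4 → Bbb4
G#4 → C#5

Cb5 C#5 Db6 A5 Bbb4 C#5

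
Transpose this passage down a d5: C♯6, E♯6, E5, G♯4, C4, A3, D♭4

F##5 A##5 A#4 C##4 F#3 D#3 G3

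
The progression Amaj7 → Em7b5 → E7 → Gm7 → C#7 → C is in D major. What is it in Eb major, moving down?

Bbmaj7 Fm7b5 F7 Abm7 D7 Db

D major down to Eb major is a major seventh; each chord root moves by that interval while the quality stays the same.
Amaj7: root A down a major seventh → Bb, giving Bbmaj7.
Em7b5: root E down a major seventh → F, giving Fm7b5.
E7: root E down a major seventh → F, giving F7.
Gm7: root G down a major seventh → Ab, giving Abm7.
C#7: root C# down a major seventh → D, giving D7.
C: root C down a major seventh → Db, giving Db.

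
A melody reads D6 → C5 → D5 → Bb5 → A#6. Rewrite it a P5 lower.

D6 down a perfect fifth is G5.
C5: a fifth down reaches F, and 7 semitones makes it F4.
A perfect fifth down from D5 gives G4.
Bb5 down a perfect fifth is Eb5.
A perfect fifth down from A#6 gives D#6.

G5 F4 G4 Eb5 D#6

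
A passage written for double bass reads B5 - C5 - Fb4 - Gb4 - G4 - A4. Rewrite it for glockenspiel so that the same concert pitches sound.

First find concert pitch: the double bass sounds a perfect octave below written, so B5 C5 Fb4 Gb4 G4 A4 sounds B4 C4 Fb3 Gb3 G3 A3.
Then write for glockenspiel: it sounds a perfect fifteenth above written, so the part must be a perfect fifteenth below concert.
B4 → B2
C4 → C2
Fb3 → Fb1
Gb3 → Gb1
G3 → G1
A3 → A1

B2 C2 Fb1 Gb1 G1 A1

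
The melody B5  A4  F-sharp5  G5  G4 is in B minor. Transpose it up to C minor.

C6 Bb4 G5 Ab5 Ab4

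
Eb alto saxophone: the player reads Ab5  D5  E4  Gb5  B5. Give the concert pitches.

Cb5 F4 G3 Bbb4 D5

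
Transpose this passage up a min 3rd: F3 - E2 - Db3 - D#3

Ab3 G2 Fb3 F#3

F3 gives Ab3
E2 gives G2
Db3 gives Fb3
D#3 gives F#3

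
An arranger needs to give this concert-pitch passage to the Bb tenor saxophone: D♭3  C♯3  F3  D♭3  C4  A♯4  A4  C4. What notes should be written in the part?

Eb4 D#4 G4 Eb4 D5 B#5 B5 D5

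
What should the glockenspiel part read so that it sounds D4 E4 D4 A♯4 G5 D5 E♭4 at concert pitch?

The glockenspiel sounds a perfect fifteenth above written, so the written part must be a perfect fifteenth below concert — transpose each note down.
D4 → D2
E4 → E2
D4 → D2
A#4 → A#2
G5 → G3
D5 → D3
Eb4 → Eb2

D2 E2 D2 A#2 G3 D3 Eb2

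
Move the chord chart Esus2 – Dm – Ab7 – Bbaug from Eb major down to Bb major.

Eb major down to Bb major is a perfect fourth; each chord root moves by that interval while the quality stays the same.
Esus2: root E down a perfect fourth → B, giving Bsus2.
Dm: root D down a perfect fourth → A, giving Am.
Ab7: root Ab down a perfect fourth → Eb, giving Eb7.
Bbaug: root Bb down a perfect fourth → F, giving Faug.

Bsus2 Am Eb7 Faug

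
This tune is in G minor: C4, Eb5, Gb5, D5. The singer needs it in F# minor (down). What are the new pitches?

B3 D5 F5 C#5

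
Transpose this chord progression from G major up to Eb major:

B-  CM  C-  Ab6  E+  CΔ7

G- AbM Ab- Fb6 C+ AbΔ7

G major up to Eb major is a minor sixth; each chord root moves by that interval while the quality stays the same.
B-: root B up a minor sixth → G, giving G-.
CM: root C up a minor sixth → Ab, giving AbM.
C-: root C up a minor sixth → Ab, giving Ab-.
Ab6: root Ab up a minor sixth → Fb, giving Fb6.
E+: root E up a minor sixth → C, giving C+.
CΔ7: root C up a minor sixth → Ab, giving AbΔ7.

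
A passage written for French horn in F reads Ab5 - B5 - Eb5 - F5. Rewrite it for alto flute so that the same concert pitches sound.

First find concert pitch: the French horn in F sounds a perfect fifth below written, so Ab5 B5 Eb5 F5 sounds Db5 E5 Ab4 Bb4.
Then write for alto flute: it sounds a perfect fourth below written, so the part must be a perfect fourth above concert.
Db5 → Gb5
E5 → A5
Ab4 → Db5
Bb4 → Eb5

Gb5 A5 Db5 Eb5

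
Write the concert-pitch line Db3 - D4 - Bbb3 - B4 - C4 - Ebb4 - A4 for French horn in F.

Ab3 A4 Fb4 F#5 G4 Bbb4 E5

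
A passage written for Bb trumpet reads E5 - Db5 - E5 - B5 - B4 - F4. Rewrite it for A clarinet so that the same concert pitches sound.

F5 Ebb5 F5 C6 C5 Gb4

First find concert pitch: the Bb trumpet sounds a major second below written, so E5 Db5 E5 B5 B4 F4 sounds D5 Cb5 D5 A5 A4 Eb4.
Then write for A clarinet: it sounds a minor third below written, so the part must be a minor third above concert.
D5 → F5
Cb5 → Ebb5
D5 → F5
A5 → C6
A4 → C5
Eb4 → Gb4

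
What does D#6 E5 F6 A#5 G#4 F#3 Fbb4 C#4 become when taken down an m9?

D#6 becomes C##5
E5 becomes D#4
F6 becomes E5
A#5 becomes G##4
G#4 becomes F##3
F#3 becomes E#2
Fbb4 becomes Ebb3
C#4 becomes B#2

C##5 D#4 E5 G##4 F##3 E#2 Ebb3 B#2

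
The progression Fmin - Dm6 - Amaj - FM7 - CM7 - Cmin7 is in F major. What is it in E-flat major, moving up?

Ebmin Cm6 Gmaj EbM7 BbM7 Bbmin7

F major up to E-flat major is a minor seventh; each chord root moves by that interval while the quality stays the same.
Fmin: root F up a minor seventh → Eb, giving Ebmin.
Dm6: root D up a minor seventh → C, giving Cm6.
Amaj: root A up a minor seventh → G, giving Gmaj.
FM7: root F up a minor seventh → Eb, giving EbM7.
CM7: root C up a minor seventh → Bb, giving BbM7.
Cmin7: root C up a minor seventh → Bb, giving Bbmin7.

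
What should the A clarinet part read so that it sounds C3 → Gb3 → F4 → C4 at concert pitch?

The A clarinet sounds a minor third below written, so the written part must be a minor third above concert — transpose each note up.
C3 to Eb3
Gb3 to Bbb3
F4 to Ab4
C4 to Eb4

Eb3 Bbb3 Ab4 Eb4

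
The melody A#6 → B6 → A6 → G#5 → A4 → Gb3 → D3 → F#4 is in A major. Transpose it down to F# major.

F##6 G#6 F#6 E#5 F#4 Eb3 B2 D#4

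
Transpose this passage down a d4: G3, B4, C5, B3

D#3 F##4 G#4 F##3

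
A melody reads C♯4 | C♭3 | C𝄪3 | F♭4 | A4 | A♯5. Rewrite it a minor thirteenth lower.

E#2 Eb1 E##1 Ab2 C#3 C##4

C#4 → E#2
Cb3 → Eb1
C##3 → E##1
Fb4 → Ab2
A4 → C#3
A#5 → C##4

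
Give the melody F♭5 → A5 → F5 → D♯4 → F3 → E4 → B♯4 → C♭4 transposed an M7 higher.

Fb5 up a major seventh is Eb6.
A major seventh up from A5 gives G#6.
A major seventh up from F5 gives E6.
D#4 up a major seventh is C##5.
F3 up a major seventh is E4.
A major seventh up from E4 gives D#5.
B#4 up a major seventh is A##5.
Cb4: a seventh up reaches B, and 11 semitones makes it Bb4.

Eb6 G#6 E6 C##5 E4 D#5 A##5 Bb4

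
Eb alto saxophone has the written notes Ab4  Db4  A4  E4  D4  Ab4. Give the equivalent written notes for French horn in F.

Gb4 Cb4 G4 D4 C4 Gb4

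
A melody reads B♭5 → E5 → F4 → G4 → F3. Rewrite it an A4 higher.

E6 A#5 B4 C#5 B3

Bb5 -> E6
E5 -> A#5
F4 -> B4
G4 -> C#5
F3 -> B3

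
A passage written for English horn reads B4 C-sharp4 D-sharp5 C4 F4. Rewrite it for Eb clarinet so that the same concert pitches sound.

C#4 D#3 E#4 D3 G3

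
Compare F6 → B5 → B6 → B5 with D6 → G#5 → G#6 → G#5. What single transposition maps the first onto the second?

down a minor third

Take the first pair: F6 → D6. F to D spans 3 letter names, so the interval is some kind of third.
D6 to F6 is 3 semitones, which makes it a minor third; the second version is lower, so the direction is down.
Checking another pair — B5 → G#5 — gives the same interval.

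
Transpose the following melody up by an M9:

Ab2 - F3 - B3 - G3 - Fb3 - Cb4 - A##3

Bb3 G4 C#5 A4 Gb4 Db5 B##4

Ab2 -> Bb3
F3 -> G4
B3 -> C#5
G3 -> A4
Fb3 -> Gb4
Cb4 -> Db5
A##3 -> B##4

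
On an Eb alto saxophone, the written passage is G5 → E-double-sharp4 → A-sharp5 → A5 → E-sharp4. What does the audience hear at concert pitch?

Bb4 G##3 C#5 C5 G#3

The Eb alto saxophone sounds a major sixth below written, so transpose each written note down a major sixth.
G5 -> Bb4
E##4 -> G##3
A#5 -> C#5
A5 -> C5
E#4 -> G#3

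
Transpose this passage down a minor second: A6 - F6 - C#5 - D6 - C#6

G#6 E6 B#4 C#6 B#5

A6 down a minor second is G#6.
A minor second down from F6 gives E6.
A minor second down from C#5 gives B#4.
D6: a second down reaches C, and 1 semitone makes it C#6.
C#6: a second down reaches B, and 1 semitone makes it B#5.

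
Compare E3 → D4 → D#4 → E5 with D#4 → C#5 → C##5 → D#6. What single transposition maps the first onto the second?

up a major seventh

Take the first pair: E3 → D#4. E to D spans 7 letter names, so the interval is some kind of seventh.
E3 to D#4 is 11 semitones, which makes it a major seventh; the second version is higher, so the direction is up.
Checking another pair — E5 → D#6 — gives the same interval.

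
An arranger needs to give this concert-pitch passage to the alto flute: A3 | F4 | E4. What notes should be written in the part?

D4 Bb4 A4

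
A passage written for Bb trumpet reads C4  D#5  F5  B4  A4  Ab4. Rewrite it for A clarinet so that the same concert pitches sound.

Db4 E5 Gb5 C5 Bb4 Bbb4

First find concert pitch: the Bb trumpet sounds a major second below written, so C4 D#5 F5 B4 A4 Ab4 sounds Bb3 C#5 Eb5 A4 G4 Gb4.
Then write for A clarinet: it sounds a minor third below written, so the part must be a minor third above concert.
Bb3 → Db4
C#5 → E5
Eb5 → Gb5
A4 → C5
G4 → Bb4
Gb4 → Bbb4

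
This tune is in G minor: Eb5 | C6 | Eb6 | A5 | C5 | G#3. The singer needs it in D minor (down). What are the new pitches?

Bb4 G5 Bb5 E5 G4 D#3

G minor to D minor down is a perfect fourth, so every note moves down by that interval.
Eb5 gives Bb4
C6 gives G5
Eb6 gives Bb5
A5 gives E5
C5 gives G4
G#3 gives D#3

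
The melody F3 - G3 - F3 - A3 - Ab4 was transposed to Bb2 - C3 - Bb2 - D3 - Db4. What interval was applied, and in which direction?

down a perfect fifth

From F3 to Bb2 is 5 letter names — a fifth of some quality.
Bb2 to F3 is 7 semitones, which makes it a perfect fifth; the second version is lower, so the direction is down.
Checking another pair — Ab4 → Db4 — gives the same interval.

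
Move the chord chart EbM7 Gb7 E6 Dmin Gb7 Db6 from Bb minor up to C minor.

Bb minor up to C minor is a major second; each chord root moves by that interval while the quality stays the same.
EbM7: root Eb up a major second → F, giving FM7.
Gb7: root Gb up a major second → Ab, giving Ab7.
E6: root E up a major second → F#, giving F#6.
Dmin: root D up a major second → E, giving Emin.
Gb7: root Gb up a major second → Ab, giving Ab7.
Db6: root Db up a major second → Eb, giving Eb6.

FM7 Ab7 F#6 Emin Ab7 Eb6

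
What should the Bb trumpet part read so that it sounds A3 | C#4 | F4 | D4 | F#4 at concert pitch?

Written C4 sounds as Bb3 on the Bb trumpet, so concert pitches are written a major second up.
A3 becomes B3
C#4 becomes D#4
F4 becomes G4
D4 becomes E4
F#4 becomes G#4

B3 D#4 G4 E4 G#4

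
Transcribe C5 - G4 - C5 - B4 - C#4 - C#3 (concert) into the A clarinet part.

Eb5 Bb4 Eb5 D5 E4 E3

Written C4 sounds as A3 on the A clarinet, so concert pitches are written a minor third up.
C5 -> Eb5
G4 -> Bb4
C5 -> Eb5
B4 -> D5
C#4 -> E4
C#3 -> E3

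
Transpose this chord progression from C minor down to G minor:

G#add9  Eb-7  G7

C minor down to G minor is a perfect fourth; each chord root moves by that interval while the quality stays the same.
G#add9: root G# down a perfect fourth → D#, giving D#add9.
Eb-7: root Eb down a perfect fourth → Bb, giving Bb-7.
G7: root G down a perfect fourth → D, giving D7.

D#add9 Bb-7 D7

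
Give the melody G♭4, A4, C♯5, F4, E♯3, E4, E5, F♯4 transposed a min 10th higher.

Bbb5 C6 E6 Ab5 G#4 G5 G6 A5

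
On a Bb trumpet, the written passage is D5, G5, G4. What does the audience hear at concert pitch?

C5 F5 F4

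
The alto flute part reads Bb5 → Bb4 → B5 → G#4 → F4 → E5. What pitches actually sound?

F5 F4 F#5 D#4 C4 B4

The alto flute sounds a perfect fourth below written, so transpose each written note down a perfect fourth.
Bb5 gives F5
Bb4 gives F4
B5 gives F#5
G#4 gives D#4
F4 gives C4
E5 gives B4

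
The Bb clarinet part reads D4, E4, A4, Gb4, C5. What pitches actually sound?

The Bb clarinet sounds a major second below written, so transpose each written note down a major second.
D4 → C4
E4 → D4
A4 → G4
Gb4 → Fb4
C5 → Bb4

C4 D4 G4 Fb4 Bb4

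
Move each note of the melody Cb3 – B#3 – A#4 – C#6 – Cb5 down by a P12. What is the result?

Fb1 E#2 D#3 F#4 Fb3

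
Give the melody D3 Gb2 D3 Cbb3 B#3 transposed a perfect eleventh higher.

G4 Cb4 G4 Fbb4 E#5

D3 becomes G4
Gb2 becomes Cb4
D3 becomes G4
Cbb3 becomes Fbb4
B#3 becomes E#5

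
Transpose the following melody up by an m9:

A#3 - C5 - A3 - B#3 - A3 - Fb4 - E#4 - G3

B4 Db6 Bb4 C#5 Bb4 Gbb5 F#5 Ab4

A#3 to B4
C5 to Db6
A3 to Bb4
B#3 to C#5
A3 to Bb4
Fb4 to Gbb5
E#4 to F#5
G3 to Ab4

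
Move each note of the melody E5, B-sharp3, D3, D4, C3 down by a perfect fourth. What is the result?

E5 -> B4
B#3 -> F##3
D3 -> A2
D4 -> A3
C3 -> G2

B4 F##3 A2 A3 G2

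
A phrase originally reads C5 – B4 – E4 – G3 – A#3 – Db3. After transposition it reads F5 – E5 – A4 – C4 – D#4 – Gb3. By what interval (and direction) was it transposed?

up a perfect fourth

Take the first pair: C5 → F5. C to F spans 4 letter names, so the interval is some kind of fourth.
C5 to F5 is 5 semitones, which makes it a perfect fourth; the second version is higher, so the direction is up.
Checking another pair — Db3 → Gb3 — gives the same interval.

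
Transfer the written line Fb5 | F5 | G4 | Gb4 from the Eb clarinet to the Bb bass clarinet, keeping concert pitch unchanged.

First find concert pitch: the Eb clarinet sounds a minor third above written, so Fb5 F5 G4 Gb4 sounds Abb5 Ab5 Bb4 Bbb4.
Then write for Bb bass clarinet: it sounds a major ninth below written, so the part must be a major ninth above concert.
Abb5 → Bbb6
Ab5 → Bb6
Bb4 → C6
Bbb4 → Cb6

Bbb6 Bb6 C6 Cb6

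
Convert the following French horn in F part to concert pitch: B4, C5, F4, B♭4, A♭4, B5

Written C4 on the French horn in F sounds as F3, a perfect fifth lower; apply that shift to every note.
B4 to E4
C5 to F4
F4 to Bb3
Bb4 to Eb4
Ab4 to Db4
B5 to E5

E4 F4 Bb3 Eb4 Db4 E5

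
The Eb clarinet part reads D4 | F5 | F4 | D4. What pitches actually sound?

Written C4 on the Eb clarinet sounds as Eb4, a minor third higher; apply that shift to every note.
D4 becomes F4
F5 becomes Ab5
F4 becomes Ab4
D4 becomes F4

F4 Ab5 Ab4 F4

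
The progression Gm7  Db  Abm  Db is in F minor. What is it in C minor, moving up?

Dm7 Ab Ebm Ab

F minor up to C minor is a perfect fifth; each chord root moves by that interval while the quality stays the same.
Gm7: root G up a perfect fifth → D, giving Dm7.
Db: root Db up a perfect fifth → Ab, giving Ab.
Abm: root Ab up a perfect fifth → Eb, giving Ebm.
Db: root Db up a perfect fifth → Ab, giving Ab.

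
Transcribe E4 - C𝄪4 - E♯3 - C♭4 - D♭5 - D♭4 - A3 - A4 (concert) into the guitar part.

E5 C##5 E#4 Cb5 Db6 Db5 A4 A5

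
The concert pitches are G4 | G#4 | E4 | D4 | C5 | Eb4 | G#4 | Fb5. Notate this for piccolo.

The piccolo sounds a perfect octave above written, so the written part must be a perfect octave below concert — transpose each note down.
G4 to G3
G#4 to G#3
E4 to E3
D4 to D3
C5 to C4
Eb4 to Eb3
G#4 to G#3
Fb5 to Fb4

G3 G#3 E3 D3 C4 Eb3 G#3 Fb4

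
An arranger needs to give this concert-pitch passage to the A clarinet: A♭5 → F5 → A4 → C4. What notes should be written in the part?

The A clarinet sounds a minor third below written, so the written part must be a minor third above concert — transpose each note up.
Ab5 becomes Cb6
F5 becomes Ab5
A4 becomes C5
C4 becomes Eb4

Cb6 Ab5 C5 Eb4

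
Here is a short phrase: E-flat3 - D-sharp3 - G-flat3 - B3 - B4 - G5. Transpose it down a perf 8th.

Eb2 D#2 Gb2 B2 B3 G4

Eb3 becomes Eb2
D#3 becomes D#2
Gb3 becomes Gb2
B3 becomes B2
B4 becomes B3
G5 becomes G4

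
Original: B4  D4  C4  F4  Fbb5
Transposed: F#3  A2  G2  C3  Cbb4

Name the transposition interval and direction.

down a perfect eleventh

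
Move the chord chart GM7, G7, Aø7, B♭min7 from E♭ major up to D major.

E♭ major up to D major is a major seventh; each chord root moves by that interval while the quality stays the same.
GM7: root G up a major seventh → F#, giving F#M7.
G7: root G up a major seventh → F#, giving F#7.
Aø7: root A up a major seventh → G#, giving G#ø7.
B♭min7: root B♭ up a major seventh → A, giving Amin7.

F#M7 F#7 G#ø7 Amin7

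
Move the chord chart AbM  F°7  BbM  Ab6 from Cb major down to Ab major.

FM D°7 GM F6

Cb major down to Ab major is a minor third; each chord root moves by that interval while the quality stays the same.
AbM: root Ab down a minor third → F, giving FM.
F°7: root F down a minor third → D, giving D°7.
BbM: root Bb down a minor third → G, giving GM.
Ab6: root Ab down a minor third → F, giving F6.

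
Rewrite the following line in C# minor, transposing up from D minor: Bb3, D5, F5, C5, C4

A4 C#6 E6 B5 B4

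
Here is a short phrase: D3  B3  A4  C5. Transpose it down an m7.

D3 down a minor seventh is E2.
A minor seventh down from B3 gives C#3.
A minor seventh down from A4 gives B3.
C5: a seventh down reaches D, and 10 semitones makes it D4.

E2 C#3 B3 D4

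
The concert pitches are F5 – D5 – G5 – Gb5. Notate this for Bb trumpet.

G5 E5 A5 Ab5

The Bb trumpet sounds a major second below written, so the written part must be a major second above concert — transpose each note up.
F5 -> G5
D5 -> E5
G5 -> A5
Gb5 -> Ab5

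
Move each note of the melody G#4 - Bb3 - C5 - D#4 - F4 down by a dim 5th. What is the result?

G#4 down a diminished fifth is C##4.
Bb3 down a diminished fifth is E3.
C5 down a diminished fifth is F#4.
A diminished fifth down from D#4 gives G##3.
F4: a fifth down reaches B, and 6 semitones makes it B3.

C##4 E3 F#4 G##3 B3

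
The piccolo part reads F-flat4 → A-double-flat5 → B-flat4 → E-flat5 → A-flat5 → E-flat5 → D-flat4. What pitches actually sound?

Fb5 Abb6 Bb5 Eb6 Ab6 Eb6 Db5

Written C4 on the piccolo sounds as C5, a perfect octave higher; apply that shift to every note.
Fb4 to Fb5
Abb5 to Abb6
Bb4 to Bb5
Eb5 to Eb6
Ab5 to Ab6
Eb5 to Eb6
Db4 to Db5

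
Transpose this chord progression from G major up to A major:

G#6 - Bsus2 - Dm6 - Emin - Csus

G major up to A major is a major second; each chord root moves by that interval while the quality stays the same.
G#6: root G# up a major second → A#, giving A#6.
Bsus2: root B up a major second → C#, giving C#sus2.
Dm6: root D up a major second → E, giving Em6.
Emin: root E up a major second → F#, giving F#min.
Csus: root C up a major second → D, giving Dsus.

A#6 C#sus2 Em6 F#min Dsus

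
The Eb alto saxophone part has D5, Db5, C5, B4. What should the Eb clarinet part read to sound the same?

First find concert pitch: the Eb alto saxophone sounds a major sixth below written, so D5 Db5 C5 B4 sounds F4 Fb4 Eb4 D4.
Then write for Eb clarinet: it sounds a minor third above written, so the part must be a minor third below concert.
F4 → D4
Fb4 → Db4
Eb4 → C4
D4 → B3

D4 Db4 C4 B3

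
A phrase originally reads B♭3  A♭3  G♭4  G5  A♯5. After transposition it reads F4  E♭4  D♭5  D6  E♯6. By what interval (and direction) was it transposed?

From Bb3 to F4 is 5 letter names — a fifth of some quality.
Bb3 to F4 is 7 semitones, which makes it a perfect fifth; the second version is higher, so the direction is up.
Checking another pair — A#5 → E#6 — gives the same interval.

up a perfect fifth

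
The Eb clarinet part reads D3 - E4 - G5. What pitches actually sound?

F3 G4 Bb5

Written C4 on the Eb clarinet sounds as Eb4, a minor third higher; apply that shift to every note.
D3 becomes F3
E4 becomes G4
G5 becomes Bb5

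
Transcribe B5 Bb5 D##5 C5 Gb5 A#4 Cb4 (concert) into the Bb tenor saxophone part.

The Bb tenor saxophone sounds a major ninth below written, so the written part must be a major ninth above concert — transpose each note up.
B5 to C#7
Bb5 to C7
D##5 to E##6
C5 to D6
Gb5 to Ab6
A#4 to B#5
Cb4 to Db5

C#7 C7 E##6 D6 Ab6 B#5 Db5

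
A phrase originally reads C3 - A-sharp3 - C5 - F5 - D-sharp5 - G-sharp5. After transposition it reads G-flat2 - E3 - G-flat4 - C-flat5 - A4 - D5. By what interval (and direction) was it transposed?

down an augmented fourth

Take the first pair: C3 → Gb2. C to G spans 4 letter names, so the interval is some kind of fourth.
Gb2 to C3 is 6 semitones, which makes it an augmented fourth; the second version is lower, so the direction is down.
Checking another pair — G#5 → D5 — gives the same interval.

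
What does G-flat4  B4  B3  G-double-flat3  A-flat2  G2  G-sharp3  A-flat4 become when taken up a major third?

Bb4 D#5 D#4 Bbb3 C3 B2 B#3 C5

A major third up from Gb4 gives Bb4.
A major third up from B4 gives D#5.
A major third up from B3 gives D#4.
A major third up from Gbb3 gives Bbb3.
Ab2 up a major third is C3.
A major third up from G2 gives B2.
A major third up from G#3 gives B#3.
Ab4 up a major third is C5.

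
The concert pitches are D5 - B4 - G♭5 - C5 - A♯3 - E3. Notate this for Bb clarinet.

E5 C#5 Ab5 D5 B#3 F#3

The Bb clarinet sounds a major second below written, so the written part must be a major second above concert — transpose each note up.
D5 -> E5
B4 -> C#5
Gb5 -> Ab5
C5 -> D5
A#3 -> B#3
E3 -> F#3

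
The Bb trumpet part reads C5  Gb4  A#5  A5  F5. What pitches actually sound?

The Bb trumpet sounds a major second below written, so transpose each written note down a major second.
C5 gives Bb4
Gb4 gives Fb4
A#5 gives G#5
A5 gives G5
F5 gives Eb5

Bb4 Fb4 G#5 G5 Eb5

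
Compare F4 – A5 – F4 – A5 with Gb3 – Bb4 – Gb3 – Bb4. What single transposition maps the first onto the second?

down a major seventh

From F4 to Gb3 is 7 letter names — a seventh of some quality.
Gb3 to F4 is 11 semitones, which makes it a major seventh; the second version is lower, so the direction is down.
Checking another pair — A5 → Bb4 — gives the same interval.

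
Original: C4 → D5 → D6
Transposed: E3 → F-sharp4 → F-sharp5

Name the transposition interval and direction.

down a minor sixth

Take the first pair: C4 → E3. C to E spans 6 letter names, so the interval is some kind of sixth.
E3 to C4 is 8 semitones, which makes it a minor sixth; the second version is lower, so the direction is down.
Checking another pair — D6 → F#5 — gives the same interval.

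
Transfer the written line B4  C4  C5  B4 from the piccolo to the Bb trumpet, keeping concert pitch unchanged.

First find concert pitch: the piccolo sounds a perfect octave above written, so B4 C4 C5 B4 sounds B5 C5 C6 B5.
Then write for Bb trumpet: it sounds a major second below written, so the part must be a major second above concert.
B5 → C#6
C5 → D5
C6 → D6
B5 → C#6

C#6 D5 D6 C#6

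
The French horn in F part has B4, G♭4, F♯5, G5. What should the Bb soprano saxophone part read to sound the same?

F#4 Db4 C#5 D5

First find concert pitch: the French horn in F sounds a perfect fifth below written, so B4 G♭4 F♯5 G5 sounds E4 Cb4 B4 C5.
Then write for Bb soprano saxophone: it sounds a major second below written, so the part must be a major second above concert.
E4 → F#4
Cb4 → Db4
B4 → C#5
C5 → D5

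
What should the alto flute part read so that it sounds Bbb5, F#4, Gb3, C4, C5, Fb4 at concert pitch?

Ebb6 B4 Cb4 F4 F5 Bbb4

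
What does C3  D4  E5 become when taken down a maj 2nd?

Bb2 C4 D5

C3 → Bb2
D4 → C4
E5 → D5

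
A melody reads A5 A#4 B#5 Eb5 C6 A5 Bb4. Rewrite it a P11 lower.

A5 → E4
A#4 → E#3
B#5 → F##4
Eb5 → Bb3
C6 → G4
A5 → E4
Bb4 → F3

E4 E#3 F##4 Bb3 G4 E4 F3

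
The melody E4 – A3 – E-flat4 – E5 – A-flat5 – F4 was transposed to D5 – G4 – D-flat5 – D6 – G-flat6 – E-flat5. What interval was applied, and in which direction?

up a minor seventh

Take the first pair: E4 → D5. E to D spans 7 letter names, so the interval is some kind of seventh.
E4 to D5 is 10 semitones, which makes it a minor seventh; the second version is higher, so the direction is up.
Checking another pair — F4 → Eb5 — gives the same interval.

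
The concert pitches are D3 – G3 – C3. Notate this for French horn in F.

A3 D4 G3

The French horn in F sounds a perfect fifth below written, so the written part must be a perfect fifth above concert — transpose each note up.
D3 -> A3
G3 -> D4
C3 -> G3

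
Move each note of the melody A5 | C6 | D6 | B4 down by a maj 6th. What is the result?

C5 Eb5 F5 D4

A major sixth down from A5 gives C5.
C6: a sixth down reaches E, and 9 semitones makes it Eb5.
D6 down a major sixth is F5.
B4: a sixth down reaches D, and 9 semitones makes it D4.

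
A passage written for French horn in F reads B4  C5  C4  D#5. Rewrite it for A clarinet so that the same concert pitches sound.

First find concert pitch: the French horn in F sounds a perfect fifth below written, so B4 C5 C4 D#5 sounds E4 F4 F3 G#4.
Then write for A clarinet: it sounds a minor third below written, so the part must be a minor third above concert.
E4 → G4
F4 → Ab4
F3 → Ab3
G#4 → B4

G4 Ab4 Ab3 B4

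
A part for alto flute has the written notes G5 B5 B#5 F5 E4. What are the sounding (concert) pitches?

D5 F#5 F##5 C5 B3

The alto flute sounds a perfect fourth below written, so transpose each written note down a perfect fourth.
G5 becomes D5
B5 becomes F#5
B#5 becomes F##5
F5 becomes C5
E4 becomes B3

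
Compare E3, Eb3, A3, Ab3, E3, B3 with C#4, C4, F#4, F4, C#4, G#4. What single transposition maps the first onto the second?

up a major sixth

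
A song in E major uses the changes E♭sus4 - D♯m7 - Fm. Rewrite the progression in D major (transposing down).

E major down to D major is a major second; each chord root moves by that interval while the quality stays the same.
E♭sus4: root E♭ down a major second → Db, giving Dbsus4.
D♯m7: root D♯ down a major second → C#, giving C#m7.
Fm: root F down a major second → Eb, giving Ebm.

Dbsus4 C#m7 Ebm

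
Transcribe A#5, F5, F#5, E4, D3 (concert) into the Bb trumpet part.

Written C4 sounds as Bb3 on the Bb trumpet, so concert pitches are written a major second up.
A#5 → B#5
F5 → G5
F#5 → G#5
E4 → F#4
D3 → E3

B#5 G5 G#5 F#4 E3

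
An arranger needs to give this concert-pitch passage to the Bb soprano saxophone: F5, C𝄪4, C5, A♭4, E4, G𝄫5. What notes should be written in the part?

Written C4 sounds as Bb3 on the Bb soprano saxophone, so concert pitches are written a major second up.
F5 becomes G5
C##4 becomes D##4
C5 becomes D5
Ab4 becomes Bb4
E4 becomes F#4
Gbb5 becomes Abb5

G5 D##4 D5 Bb4 F#4 Abb5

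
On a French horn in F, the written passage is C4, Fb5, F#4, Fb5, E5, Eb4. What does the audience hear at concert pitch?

F3 Bbb4 B3 Bbb4 A4 Ab3

The French horn in F sounds a perfect fifth below written, so transpose each written note down a perfect fifth.
C4 → F3
Fb5 → Bbb4
F#4 → B3
Fb5 → Bbb4
E5 → A4
Eb4 → Ab3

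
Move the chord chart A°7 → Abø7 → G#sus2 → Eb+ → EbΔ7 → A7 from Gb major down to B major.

Gb major down to B major is a diminished sixth; each chord root moves by that interval while the quality stays the same.
A°7: root A down a diminished sixth → C##, giving C##°7.
Abø7: root Ab down a diminished sixth → C#, giving C#ø7.
G#sus2: root G# down a diminished sixth → B##, giving B##sus2.
Eb+: root Eb down a diminished sixth → G#, giving G#+.
EbΔ7: root Eb down a diminished sixth → G#, giving G#Δ7.
A7: root A down a diminished sixth → C##, giving C##7.

C##°7 C#ø7 B##sus2 G#+ G#Δ7 C##7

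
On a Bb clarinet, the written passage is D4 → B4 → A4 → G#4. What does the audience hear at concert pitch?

The Bb clarinet sounds a major second below written, so transpose each written note down a major second.
D4 to C4
B4 to A4
A4 to G4
G#4 to F#4

C4 A4 G4 F#4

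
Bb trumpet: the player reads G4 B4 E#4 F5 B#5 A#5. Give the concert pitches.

F4 A4 D#4 Eb5 A#5 G#5

Written C4 on the Bb trumpet sounds as Bb3, a major second lower; apply that shift to every note.
G4 gives F4
B4 gives A4
E#4 gives D#4
F5 gives Eb5
B#5 gives A#5
A#5 gives G#5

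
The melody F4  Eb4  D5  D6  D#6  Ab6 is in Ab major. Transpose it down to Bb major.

G3 F3 E4 E5 E#5 Bb5

From Ab down to Bb is a minor seventh; apply that to each pitch.
F4 -> G3
Eb4 -> F3
D5 -> E4
D6 -> E5
D#6 -> E#5
Ab6 -> Bb5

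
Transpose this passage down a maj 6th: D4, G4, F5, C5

D4 down a major sixth is F3.
G4: a sixth down reaches B, and 9 semitones makes it Bb3.
A major sixth down from F5 gives Ab4.
C5 down a major sixth is Eb4.

F3 Bb3 Ab4 Eb4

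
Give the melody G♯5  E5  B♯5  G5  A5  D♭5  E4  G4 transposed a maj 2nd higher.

A major second up from G#5 gives A#5.
E5: a second up reaches F, and 2 semitones makes it F#5.
A major second up from B#5 gives C##6.
G5 up a major second is A5.
A major second up from A5 gives B5.
Db5: a second up reaches E, and 2 semitones makes it Eb5.
A major second up from E4 gives F#4.
G4: a second up reaches A, and 2 semitones makes it A4.

A#5 F#5 C##6 A5 B5 Eb5 F#4 A4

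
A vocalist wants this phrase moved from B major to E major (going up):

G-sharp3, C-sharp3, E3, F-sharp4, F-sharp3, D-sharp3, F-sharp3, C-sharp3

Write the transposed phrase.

From B up to E is a perfect fourth; apply that to each pitch.
G#3 → C#4
C#3 → F#3
E3 → A3
F#4 → B4
F#3 → B3
D#3 → G#3
F#3 → B3
C#3 → F#3

C#4 F#3 A3 B4 B3 G#3 B3 F#3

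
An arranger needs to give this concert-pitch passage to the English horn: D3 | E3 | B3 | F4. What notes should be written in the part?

A3 B3 F#4 C5

The English horn sounds a perfect fifth below written, so the written part must be a perfect fifth above concert — transpose each note up.
D3 becomes A3
E3 becomes B3
B3 becomes F#4
F4 becomes C5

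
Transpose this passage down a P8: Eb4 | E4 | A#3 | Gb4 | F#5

Eb3 E3 A#2 Gb3 F#4

Eb4 to Eb3
E4 to E3
A#3 to A#2
Gb4 to Gb3
F#5 to F#4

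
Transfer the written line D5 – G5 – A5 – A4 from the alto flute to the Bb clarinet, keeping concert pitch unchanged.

B4 E5 F#5 F#4

First find concert pitch: the alto flute sounds a perfect fourth below written, so D5 G5 A5 A4 sounds A4 D5 E5 E4.
Then write for Bb clarinet: it sounds a major second below written, so the part must be a major second above concert.
A4 → B4
D5 → E5
E5 → F#5
E4 → F#4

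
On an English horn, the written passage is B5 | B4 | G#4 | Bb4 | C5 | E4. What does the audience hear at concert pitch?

Written C4 on the English horn sounds as F3, a perfect fifth lower; apply that shift to every note.
B5 → E5
B4 → E4
G#4 → C#4
Bb4 → Eb4
C5 → F4
E4 → A3

E5 E4 C#4 Eb4 F4 A3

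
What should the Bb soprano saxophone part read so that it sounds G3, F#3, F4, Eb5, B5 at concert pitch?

Written C4 sounds as Bb3 on the Bb soprano saxophone, so concert pitches are written a major second up.
G3 → A3
F#3 → G#3
F4 → G4
Eb5 → F5
B5 → C#6

A3 G#3 G4 F5 C#6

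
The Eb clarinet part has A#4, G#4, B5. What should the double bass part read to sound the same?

C#6 B5 D7

First find concert pitch: the Eb clarinet sounds a minor third above written, so A#4 G#4 B5 sounds C#5 B4 D6.
Then write for double bass: it sounds a perfect octave below written, so the part must be a perfect octave above concert.
C#5 → C#6
B4 → B5
D6 → D7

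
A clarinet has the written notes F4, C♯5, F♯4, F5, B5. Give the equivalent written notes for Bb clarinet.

First find concert pitch: the A clarinet sounds a minor third below written, so F4 C♯5 F♯4 F5 B5 sounds D4 A#4 D#4 D5 G#5.
Then write for Bb clarinet: it sounds a major second below written, so the part must be a major second above concert.
D4 → E4
A#4 → B#4
D#4 → E#4
D5 → E5
G#5 → A#5

E4 B#4 E#4 E5 A#5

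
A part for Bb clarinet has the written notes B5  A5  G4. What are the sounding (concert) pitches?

A5 G5 F4

The Bb clarinet sounds a major second below written, so transpose each written note down a major second.
B5 → A5
A5 → G5
G4 → F4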